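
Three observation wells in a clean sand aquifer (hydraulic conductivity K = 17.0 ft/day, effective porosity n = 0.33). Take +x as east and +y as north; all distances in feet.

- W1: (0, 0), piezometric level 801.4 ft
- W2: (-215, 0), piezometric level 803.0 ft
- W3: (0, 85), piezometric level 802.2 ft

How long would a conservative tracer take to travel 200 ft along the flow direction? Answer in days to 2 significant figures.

∂h/∂x = (803.0 − 801.4) / (-215 − 0) = -0.007442
∂h/∂y = (802.2 − 801.4) / (85 − 0) = +0.009412
|∇h| = √(-0.007442² + 0.009412²) = 0.012
Seepage velocity v = K·i/n = 17.0 × 0.012 / 0.33 = 0.6182 ft/day.
t = 200 / 0.6182 = 323.5 days.

320 days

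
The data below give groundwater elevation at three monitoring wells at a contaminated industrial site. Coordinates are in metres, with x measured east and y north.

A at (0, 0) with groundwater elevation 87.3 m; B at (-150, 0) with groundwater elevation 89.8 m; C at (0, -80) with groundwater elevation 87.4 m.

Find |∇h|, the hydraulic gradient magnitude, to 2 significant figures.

∂h/∂x = (89.8 − 87.3) / (-150 − 0) = -0.01667
∂h/∂y = (87.4 − 87.3) / (-80 − 0) = -0.001250
|∇h| = √(-0.01667² + -0.001250²) = 0.01672

0.017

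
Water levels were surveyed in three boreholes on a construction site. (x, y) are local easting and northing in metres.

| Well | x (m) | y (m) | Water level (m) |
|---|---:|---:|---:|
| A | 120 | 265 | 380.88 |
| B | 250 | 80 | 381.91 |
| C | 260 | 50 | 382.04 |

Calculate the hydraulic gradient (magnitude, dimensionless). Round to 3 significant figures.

With h = a·x + b·y + c and A as origin, the differences give:
  130·a + (-185)·b = +1.03
  140·a + (-215)·b = +1.16
Eliminate b (×(-215) and ×(-185), subtract): -2050·a = -6.850 → a = ∂h/∂x = +0.003341
Back-substitute: b = ∂h/∂y = -0.003220.
|∇h| = √(0.003341² + -0.003220²) = 0.00464

0.00464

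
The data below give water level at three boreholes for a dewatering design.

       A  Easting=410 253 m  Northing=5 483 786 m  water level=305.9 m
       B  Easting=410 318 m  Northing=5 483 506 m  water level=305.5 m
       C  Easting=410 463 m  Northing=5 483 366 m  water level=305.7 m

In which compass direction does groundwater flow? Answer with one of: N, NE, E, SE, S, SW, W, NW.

SW

Differences from A: to B (Δx, Δy, Δh) = (65, -280, -0.4); to C = (210, -420, -0.2).
Solve a·Δx + b·Δy = Δh: det = 65·(-420) − 210·(-280) = 31500.
∂h/∂x = [(-0.4)·(-420) − (-0.2)·(-280)] / 31500 = +0.003556
∂h/∂y = [65·(-0.2) − 210·(-0.4)] / 31500 = +0.002254
Flow = −∇h = (-0.003556 east, -0.002254 north), which points southwest.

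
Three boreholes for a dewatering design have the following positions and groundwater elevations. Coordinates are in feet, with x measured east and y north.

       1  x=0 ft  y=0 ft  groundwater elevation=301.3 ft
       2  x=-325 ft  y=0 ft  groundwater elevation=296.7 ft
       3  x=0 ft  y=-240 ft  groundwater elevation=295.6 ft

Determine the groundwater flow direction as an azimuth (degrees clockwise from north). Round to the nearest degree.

∂h/∂x = (296.7 − 301.3) / (-325 − 0) = +0.01415
∂h/∂y = (295.6 − 301.3) / (-240 − 0) = +0.02375
Flow direction (−∇h) has components (-0.01415 E, -0.02375 N).
Azimuth = atan2(E, N) = atan2(-0.01415, -0.02375) = 210.8° ≈ 211°.

211°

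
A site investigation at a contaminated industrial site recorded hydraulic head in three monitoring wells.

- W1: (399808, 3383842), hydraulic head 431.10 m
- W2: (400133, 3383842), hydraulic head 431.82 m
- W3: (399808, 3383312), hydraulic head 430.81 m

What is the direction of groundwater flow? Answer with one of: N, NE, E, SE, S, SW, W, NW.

∂h/∂x = (431.82 − 431.10) / (400133 − 399808) = +0.002215
∂h/∂y = (430.81 − 431.10) / (3383312 − 3383842) = +0.0005472
Flow = −∇h = (-0.002215 east, -0.0005472 north), which points west.

W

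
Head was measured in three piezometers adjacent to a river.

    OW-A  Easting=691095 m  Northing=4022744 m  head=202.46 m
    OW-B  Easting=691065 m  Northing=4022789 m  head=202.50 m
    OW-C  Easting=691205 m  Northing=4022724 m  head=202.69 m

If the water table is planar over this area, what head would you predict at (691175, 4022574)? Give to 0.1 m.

202.2 m

Differences from OW-A: to OW-B (Δx, Δy, Δh) = (-30, 45, +0.04); to OW-C = (110, -20, +0.23).
Determinant of the coordinate differences = (-30)·(-20) − 110·45 = -4350.
∂h/∂x = [(+0.04)·(-20) − (+0.23)·45] / -4350 = +0.002563
∂h/∂y = [(-30)·(+0.23) − 110·(+0.04)] / -4350 = +0.002598
h(691175, 4022574) = 202.46 + (+0.002563)·(80) + (+0.002598)·(-170) = 202.46 +0.205 -0.442 = 202.223 m.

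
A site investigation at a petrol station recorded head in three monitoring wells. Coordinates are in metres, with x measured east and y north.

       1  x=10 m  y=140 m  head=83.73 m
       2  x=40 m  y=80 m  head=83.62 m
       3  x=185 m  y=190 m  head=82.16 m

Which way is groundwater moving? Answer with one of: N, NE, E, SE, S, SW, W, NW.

E

With h = a·x + b·y + c and 1 as origin, the differences give:
  30·a + (-60)·b = -0.11
  175·a + 50·b = -1.57
Eliminate b (×50 and ×(-60), subtract): 12000·a = -99.700 → a = ∂h/∂x = -0.008308
Back-substitute: b = ∂h/∂y = -0.002321.
Flow = −∇h = (+0.008308 east, +0.002321 north), which points east.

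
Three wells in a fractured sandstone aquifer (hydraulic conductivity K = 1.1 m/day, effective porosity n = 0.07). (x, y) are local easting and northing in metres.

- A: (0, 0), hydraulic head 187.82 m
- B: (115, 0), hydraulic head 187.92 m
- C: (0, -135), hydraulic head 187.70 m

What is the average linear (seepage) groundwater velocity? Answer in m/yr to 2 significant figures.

7.1 m/yr

∂h/∂x = (187.92 − 187.82) / (115 − 0) = +0.0008696
∂h/∂y = (187.70 − 187.82) / (-135 − 0) = +0.0008889
|∇h| = √(0.0008696² + 0.0008889²) = 0.001244
Seepage velocity v = K·i/n = 1.1 × 0.001244 / 0.07 = 0.01955 m/day = 7.141 m/yr.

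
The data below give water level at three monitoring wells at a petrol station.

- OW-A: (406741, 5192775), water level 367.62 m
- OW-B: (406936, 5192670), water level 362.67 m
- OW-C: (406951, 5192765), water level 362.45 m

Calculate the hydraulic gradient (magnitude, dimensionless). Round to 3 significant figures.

0.0246

With h = a·x + b·y + c and OW-A as origin, the differences give:
  195·a + (-105)·b = -4.95
  210·a + (-10)·b = -5.17
Eliminate b (×(-10) and ×(-105), subtract): 20100·a = -493.350 → a = ∂h/∂x = -0.02454
Back-substitute: b = ∂h/∂y = +0.001560.
|∇h| = √(-0.02454² + 0.001560²) = 0.02459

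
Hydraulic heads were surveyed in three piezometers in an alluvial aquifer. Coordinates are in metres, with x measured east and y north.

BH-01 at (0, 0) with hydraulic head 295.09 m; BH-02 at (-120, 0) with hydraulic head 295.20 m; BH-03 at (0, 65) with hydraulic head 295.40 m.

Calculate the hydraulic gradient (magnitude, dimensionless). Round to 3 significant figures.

∂h/∂x = (295.20 − 295.09) / (-120 − 0) = -0.0009167
∂h/∂y = (295.40 − 295.09) / (65 − 0) = +0.004769
|∇h| = √(-0.0009167² + 0.004769²) = 0.004856

0.00486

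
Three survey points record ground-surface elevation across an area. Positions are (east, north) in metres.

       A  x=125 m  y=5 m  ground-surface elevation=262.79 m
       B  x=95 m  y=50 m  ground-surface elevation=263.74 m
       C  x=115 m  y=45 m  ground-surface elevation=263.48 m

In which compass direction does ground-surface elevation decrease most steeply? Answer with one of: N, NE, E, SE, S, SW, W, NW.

Differences from A: to B (Δx, Δy, Δh) = (-30, 45, +0.95); to C = (-10, 40, +0.69).
Determinant of the coordinate differences = (-30)·40 − (-10)·45 = -750.
∂z/∂x = [(+0.95)·40 − (+0.69)·45] / -750 = -0.009267
∂z/∂y = [(-30)·(+0.69) − (-10)·(+0.95)] / -750 = +0.01493
Steepest decrease is along −∇f = (+0.009267 E, -0.01493 N) → southeast.

SE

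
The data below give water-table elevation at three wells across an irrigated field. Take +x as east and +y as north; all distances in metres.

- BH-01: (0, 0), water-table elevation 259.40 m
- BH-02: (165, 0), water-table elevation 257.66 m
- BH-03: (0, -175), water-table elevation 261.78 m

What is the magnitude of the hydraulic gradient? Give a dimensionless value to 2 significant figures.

0.017

∂h/∂x = (257.66 − 259.40) / (165 − 0) = -0.01055
∂h/∂y = (261.78 − 259.40) / (-175 − 0) = -0.01360
|∇h| = √(-0.01055² + -0.01360²) = 0.01721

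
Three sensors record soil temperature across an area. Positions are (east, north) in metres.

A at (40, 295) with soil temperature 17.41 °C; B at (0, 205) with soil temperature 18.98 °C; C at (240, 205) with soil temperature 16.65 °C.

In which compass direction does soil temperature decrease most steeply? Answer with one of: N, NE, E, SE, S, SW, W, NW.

Differences from A: to B (Δx, Δy, Δh) = (-40, -90, +1.57); to C = (200, -90, -0.76).
Solve a·Δx + b·Δy = ΔT: det = (-40)·(-90) − 200·(-90) = 21600.
∂T/∂x = [(+1.57)·(-90) − (-0.76)·(-90)] / 21600 = -0.009708
∂T/∂y = [(-40)·(-0.76) − 200·(+1.57)] / 21600 = -0.01313
Steepest decrease is along −∇f = (+0.009708 E, +0.01313 N) → northeast.

NE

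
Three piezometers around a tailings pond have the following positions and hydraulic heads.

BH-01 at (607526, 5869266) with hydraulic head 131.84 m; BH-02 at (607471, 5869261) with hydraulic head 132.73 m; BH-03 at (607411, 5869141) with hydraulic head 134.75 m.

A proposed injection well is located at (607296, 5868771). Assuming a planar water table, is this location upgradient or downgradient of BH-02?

Taking BH-01 as reference: BH-02−BH-01 = (-55, -5, +0.89); BH-03−BH-01 = (-115, -125, +2.91).
Determinant of the coordinate differences = (-55)·(-125) − (-115)·(-5) = 6300.
∂h/∂x = [(+0.89)·(-125) − (+2.91)·(-5)] / 6300 = -0.01535
∂h/∂y = [(-55)·(+2.91) − (-115)·(+0.89)] / 6300 = -0.009159
Head at (607296, 5868771) = 131.84 + (-0.01535)·(-230) + (-0.009159)·(-495) = 139.90 m.
That is higher than the 132.73 m at BH-02, so the point is upgradient.

upgradient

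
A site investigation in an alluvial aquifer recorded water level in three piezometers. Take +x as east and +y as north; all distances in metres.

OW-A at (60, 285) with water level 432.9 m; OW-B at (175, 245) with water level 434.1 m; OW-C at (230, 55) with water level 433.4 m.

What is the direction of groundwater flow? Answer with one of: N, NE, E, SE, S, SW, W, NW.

SW

Differences from OW-A: to OW-B (Δx, Δy, Δh) = (115, -40, +1.2); to OW-C = (170, -230, +0.5).
Determinant of the coordinate differences = 115·(-230) − 170·(-40) = -19650.
∂h/∂x = [(+1.2)·(-230) − (+0.5)·(-40)] / -19650 = +0.01303
∂h/∂y = [115·(+0.5) − 170·(+1.2)] / -19650 = +0.007455
Flow = −∇h = (-0.01303 east, -0.007455 north), which points southwest.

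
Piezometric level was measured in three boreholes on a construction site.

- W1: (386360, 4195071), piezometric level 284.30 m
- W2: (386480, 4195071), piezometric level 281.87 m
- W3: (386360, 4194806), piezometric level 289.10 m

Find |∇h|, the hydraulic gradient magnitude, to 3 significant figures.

0.0272

∂h/∂x = (281.87 − 284.30) / (386480 − 386360) = -0.02025
∂h/∂y = (289.10 − 284.30) / (4194806 − 4195071) = -0.01811
|∇h| = √(-0.02025² + -0.01811²) = 0.02717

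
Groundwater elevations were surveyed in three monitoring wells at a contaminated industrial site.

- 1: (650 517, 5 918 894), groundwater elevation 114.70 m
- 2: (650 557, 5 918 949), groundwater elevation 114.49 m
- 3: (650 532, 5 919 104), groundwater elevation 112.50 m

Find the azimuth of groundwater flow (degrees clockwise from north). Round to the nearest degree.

318°

Taking 1 as reference: 2−1 = (40, 55, -0.21); 3−1 = (15, 210, -2.20).
Solve a·Δx + b·Δy = Δh: det = 40·210 − 15·55 = 7575.
∂h/∂x = [(-0.21)·210 − (-2.20)·55] / 7575 = +0.01015
∂h/∂y = [40·(-2.20) − 15·(-0.21)] / 7575 = -0.01120
Flow direction (−∇h) has components (-0.01015 E, +0.01120 N).
Azimuth = atan2(E, N) = atan2(-0.01015, +0.01120) = 317.8° ≈ 318°.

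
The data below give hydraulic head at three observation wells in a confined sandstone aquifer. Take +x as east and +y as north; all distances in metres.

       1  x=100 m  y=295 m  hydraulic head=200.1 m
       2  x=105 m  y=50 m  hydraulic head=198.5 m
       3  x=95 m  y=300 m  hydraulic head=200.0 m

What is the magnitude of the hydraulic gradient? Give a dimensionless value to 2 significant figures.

0.028

Taking 1 as reference: 2−1 = (5, -245, -1.6); 3−1 = (-5, 5, -0.1).
Determinant of the coordinate differences = 5·5 − (-5)·(-245) = -1200.
∂h/∂x = [(-1.6)·5 − (-0.1)·(-245)] / -1200 = +0.02708
∂h/∂y = [5·(-0.1) − (-5)·(-1.6)] / -1200 = +0.007083
|∇h| = √(0.02708² + 0.007083²) = 0.02799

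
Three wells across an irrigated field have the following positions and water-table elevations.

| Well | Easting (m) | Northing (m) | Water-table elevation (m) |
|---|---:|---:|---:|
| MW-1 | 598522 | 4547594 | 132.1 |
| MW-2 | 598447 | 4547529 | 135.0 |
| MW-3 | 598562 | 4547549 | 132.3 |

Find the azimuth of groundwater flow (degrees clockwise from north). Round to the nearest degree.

Taking MW-1 as reference: MW-2−MW-1 = (-75, -65, +2.9); MW-3−MW-1 = (40, -45, +0.2).
Determinant of the coordinate differences = (-75)·(-45) − 40·(-65) = 5975.
∂h/∂x = [(+2.9)·(-45) − (+0.2)·(-65)] / 5975 = -0.01967
∂h/∂y = [(-75)·(+0.2) − 40·(+2.9)] / 5975 = -0.02192
Flow direction (−∇h) has components (+0.01967 E, +0.02192 N).
Azimuth = atan2(E, N) = atan2(+0.01967, +0.02192) = 41.9° ≈ 042°.

042°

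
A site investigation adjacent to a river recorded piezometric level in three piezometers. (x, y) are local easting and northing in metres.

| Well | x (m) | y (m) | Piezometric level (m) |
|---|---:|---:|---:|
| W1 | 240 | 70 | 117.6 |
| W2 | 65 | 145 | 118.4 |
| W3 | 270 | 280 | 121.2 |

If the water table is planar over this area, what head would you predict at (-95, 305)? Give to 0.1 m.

120.7 m

With h = a·x + b·y + c and W1 as origin, the differences give:
  (-175)·a + 75·b = +0.8
  30·a + 210·b = +3.6
Eliminate b (×210 and ×75, subtract): -39000·a = -102.00 → a = ∂h/∂x = +0.002615
Back-substitute: b = ∂h/∂y = +0.01677.
h(-95, 305) = 117.6 + (+0.002615)·(-335) + (+0.01677)·(235) = 117.6 -0.876 +3.941 = 120.665 m.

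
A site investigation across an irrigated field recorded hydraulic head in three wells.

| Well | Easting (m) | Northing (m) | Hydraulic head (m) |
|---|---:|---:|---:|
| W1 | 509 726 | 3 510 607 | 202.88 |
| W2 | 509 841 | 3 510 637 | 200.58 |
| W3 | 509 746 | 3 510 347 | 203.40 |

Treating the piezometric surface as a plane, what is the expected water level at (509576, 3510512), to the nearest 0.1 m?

206.1 m

Taking W1 as reference: W2−W1 = (115, 30, -2.30); W3−W1 = (20, -260, +0.52).
Determinant of the coordinate differences = 115·(-260) − 20·30 = -30500.
∂h/∂x = [(-2.30)·(-260) − (+0.52)·30] / -30500 = -0.01910
∂h/∂y = [115·(+0.52) − 20·(-2.30)] / -30500 = -0.003469
h(509576, 3510512) = 202.88 + (-0.01910)·(-150) + (-0.003469)·(-95) = 202.88 +2.864 +0.330 = 206.074 m.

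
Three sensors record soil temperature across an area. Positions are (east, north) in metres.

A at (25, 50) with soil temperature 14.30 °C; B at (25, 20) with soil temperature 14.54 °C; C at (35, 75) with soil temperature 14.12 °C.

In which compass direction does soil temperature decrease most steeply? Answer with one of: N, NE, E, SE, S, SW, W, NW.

Differences from A: to B (Δx, Δy, Δh) = (0, -30, +0.24); to C = (10, 25, -0.18).
Determinant of the coordinate differences = 0·25 − 10·(-30) = 300.
∂T/∂x = [(+0.24)·25 − (-0.18)·(-30)] / 300 = +0.002000
∂T/∂y = [0·(-0.18) − 10·(+0.24)] / 300 = -0.008000
Steepest decrease is along −∇f = (-0.002000 E, +0.008000 N) → north.

N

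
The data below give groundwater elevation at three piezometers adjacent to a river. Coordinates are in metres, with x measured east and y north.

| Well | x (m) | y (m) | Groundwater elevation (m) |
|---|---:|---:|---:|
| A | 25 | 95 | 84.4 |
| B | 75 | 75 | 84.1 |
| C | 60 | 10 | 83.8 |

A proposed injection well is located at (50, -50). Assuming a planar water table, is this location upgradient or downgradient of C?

Three-point gradient (reference A): Δ to B = (50, -20, -0.3), Δ to C = (35, -85, -0.6).
∂h/∂x = -0.003803, ∂h/∂y = +0.005493 (det = -3550).
Head at (50, -50) = 84.4 + (-0.003803)·(25) + (+0.005493)·(-145) = 83.51 m.
That is lower than the 83.8 m at C, so the point is downgradient.

downgradient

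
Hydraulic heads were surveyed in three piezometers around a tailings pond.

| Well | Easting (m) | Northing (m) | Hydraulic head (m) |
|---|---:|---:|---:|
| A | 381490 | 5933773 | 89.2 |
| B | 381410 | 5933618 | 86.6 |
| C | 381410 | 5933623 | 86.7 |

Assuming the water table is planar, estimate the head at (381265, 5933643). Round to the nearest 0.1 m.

88.0 m

With h = a·x + b·y + c and A as origin, the differences give:
  (-80)·a + (-155)·b = -2.6
  (-80)·a + (-150)·b = -2.5
Eliminate b (×(-150) and ×(-155), subtract): -400·a = 2.50 → a = ∂h/∂x = -0.006250
Back-substitute: b = ∂h/∂y = +0.02000.
h(381265, 5933643) = 89.2 + (-0.006250)·(-225) + (+0.02000)·(-130) = 89.2 +1.406 -2.600 = 88.006 m.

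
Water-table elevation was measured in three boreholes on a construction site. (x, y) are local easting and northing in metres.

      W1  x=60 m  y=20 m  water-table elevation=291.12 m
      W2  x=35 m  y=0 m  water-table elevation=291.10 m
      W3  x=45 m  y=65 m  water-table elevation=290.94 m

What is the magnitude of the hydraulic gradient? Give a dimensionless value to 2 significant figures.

0.0043

With h = a·x + b·y + c and W1 as origin, the differences give:
  (-25)·a + (-20)·b = -0.02
  (-15)·a + 45·b = -0.18
Eliminate b (×45 and ×(-20), subtract): -1425·a = -4.500 → a = ∂h/∂x = +0.003158
Back-substitute: b = ∂h/∂y = -0.002947.
|∇h| = √(0.003158² + -0.002947²) = 0.004319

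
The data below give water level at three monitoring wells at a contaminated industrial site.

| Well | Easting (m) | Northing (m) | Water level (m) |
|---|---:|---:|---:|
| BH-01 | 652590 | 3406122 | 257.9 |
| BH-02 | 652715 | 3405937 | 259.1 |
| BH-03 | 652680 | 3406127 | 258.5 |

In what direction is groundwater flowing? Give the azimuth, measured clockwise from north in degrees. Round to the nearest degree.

286°

Differences from BH-01: to BH-02 (Δx, Δy, Δh) = (125, -185, +1.2); to BH-03 = (90, 5, +0.6).
Solve a·Δx + b·Δy = Δh: det = 125·5 − 90·(-185) = 17275.
∂h/∂x = [(+1.2)·5 − (+0.6)·(-185)] / 17275 = +0.006773
∂h/∂y = [125·(+0.6) − 90·(+1.2)] / 17275 = -0.001910
Flow direction (−∇h) has components (-0.006773 E, +0.001910 N).
Azimuth = atan2(E, N) = atan2(-0.006773, +0.001910) = 285.8° ≈ 286°.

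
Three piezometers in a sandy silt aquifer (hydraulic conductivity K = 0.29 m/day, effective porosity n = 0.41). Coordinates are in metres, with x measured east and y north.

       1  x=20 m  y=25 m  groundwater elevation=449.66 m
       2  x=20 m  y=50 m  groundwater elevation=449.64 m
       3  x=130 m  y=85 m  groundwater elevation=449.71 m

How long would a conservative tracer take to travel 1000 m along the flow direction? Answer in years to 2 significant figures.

Differences from 1: to 2 (Δx, Δy, Δh) = (0, 25, -0.02); to 3 = (110, 60, +0.05).
Solve a·Δx + b·Δy = Δh: det = 0·60 − 110·25 = -2750.
∂h/∂x = [(-0.02)·60 − (+0.05)·25] / -2750 = +0.0008909
∂h/∂y = [0·(+0.05) − 110·(-0.02)] / -2750 = -0.0008000
|∇h| = √(0.0008909² + -0.0008000²) = 0.001197
Seepage velocity v = K·i/n = 0.29 × 0.001197 / 0.41 = 0.0008467 m/day.
t = 1000 / 0.0008467 = 1.181e+06 days = 3.23e+03 years.

3200 years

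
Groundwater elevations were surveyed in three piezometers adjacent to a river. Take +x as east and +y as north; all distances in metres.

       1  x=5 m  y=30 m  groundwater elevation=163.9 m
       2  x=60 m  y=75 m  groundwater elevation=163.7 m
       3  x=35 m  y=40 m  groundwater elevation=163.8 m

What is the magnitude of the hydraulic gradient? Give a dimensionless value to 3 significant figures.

0.00319

Taking 1 as reference: 2−1 = (55, 45, -0.2); 3−1 = (30, 10, -0.1).
Determinant of the coordinate differences = 55·10 − 30·45 = -800.
∂h/∂x = [(-0.2)·10 − (-0.1)·45] / -800 = -0.003125
∂h/∂y = [55·(-0.1) − 30·(-0.2)] / -800 = -0.0006250
|∇h| = √(-0.003125² + -0.0006250²) = 0.003187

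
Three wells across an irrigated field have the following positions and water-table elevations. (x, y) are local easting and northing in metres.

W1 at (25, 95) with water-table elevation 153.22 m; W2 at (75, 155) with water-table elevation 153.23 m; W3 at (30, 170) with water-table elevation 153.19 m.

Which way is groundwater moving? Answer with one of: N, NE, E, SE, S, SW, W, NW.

NW

Three-point gradient (reference W1): Δ to W2 = (50, 60, +0.01), Δ to W3 = (5, 75, -0.03).
∂h/∂x = +0.0007391, ∂h/∂y = -0.0004493 (det = 3450).
Flow = −∇h = (-0.0007391 east, +0.0004493 north), which points northwest.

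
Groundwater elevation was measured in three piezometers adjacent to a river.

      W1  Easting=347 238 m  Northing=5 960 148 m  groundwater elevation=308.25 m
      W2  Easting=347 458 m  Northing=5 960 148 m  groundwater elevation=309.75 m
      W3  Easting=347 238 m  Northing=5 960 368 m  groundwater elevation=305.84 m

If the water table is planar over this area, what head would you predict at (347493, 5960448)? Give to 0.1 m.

∂h/∂x = (309.75 − 308.25) / (347458 − 347238) = +0.006818
∂h/∂y = (305.84 − 308.25) / (5960368 − 5960148) = -0.01095
h(347493, 5960448) = 308.25 + (+0.006818)·(255) + (-0.01095)·(300) = 308.25 +1.739 -3.286 = 306.702 m.

306.7 m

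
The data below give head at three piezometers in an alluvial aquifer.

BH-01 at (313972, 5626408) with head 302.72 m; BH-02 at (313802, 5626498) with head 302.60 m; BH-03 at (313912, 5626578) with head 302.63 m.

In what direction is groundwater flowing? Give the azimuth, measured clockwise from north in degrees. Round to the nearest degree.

Differences from BH-01: to BH-02 (Δx, Δy, Δh) = (-170, 90, -0.12); to BH-03 = (-60, 170, -0.09).
Solve a·Δx + b·Δy = Δh: det = (-170)·170 − (-60)·90 = -23500.
∂h/∂x = [(-0.12)·170 − (-0.09)·90] / -23500 = +0.0005234
∂h/∂y = [(-170)·(-0.09) − (-60)·(-0.12)] / -23500 = -0.0003447
Flow direction (−∇h) has components (-0.0005234 E, +0.0003447 N).
Azimuth = atan2(E, N) = atan2(-0.0005234, +0.0003447) = 303.4° ≈ 303°.

303°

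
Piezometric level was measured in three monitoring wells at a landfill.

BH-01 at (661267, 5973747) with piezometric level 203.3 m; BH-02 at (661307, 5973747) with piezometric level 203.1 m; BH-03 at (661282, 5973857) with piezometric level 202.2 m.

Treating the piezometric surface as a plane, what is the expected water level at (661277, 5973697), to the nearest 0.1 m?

203.7 m

Taking BH-01 as reference: BH-02−BH-01 = (40, 0, -0.2); BH-03−BH-01 = (15, 110, -1.1).
Solve a·Δx + b·Δy = Δh: det = 40·110 − 15·0 = 4400.
∂h/∂x = [(-0.2)·110 − (-1.1)·0] / 4400 = -0.005000
∂h/∂y = [40·(-1.1) − 15·(-0.2)] / 4400 = -0.009318
h(661277, 5973697) = 203.3 + (-0.005000)·(10) + (-0.009318)·(-50) = 203.3 -0.050 +0.466 = 203.716 m.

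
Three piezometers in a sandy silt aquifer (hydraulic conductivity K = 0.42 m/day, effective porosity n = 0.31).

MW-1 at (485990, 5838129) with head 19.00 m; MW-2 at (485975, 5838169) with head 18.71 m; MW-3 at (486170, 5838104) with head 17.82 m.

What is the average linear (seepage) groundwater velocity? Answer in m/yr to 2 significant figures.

Taking MW-1 as reference: MW-2−MW-1 = (-15, 40, -0.29); MW-3−MW-1 = (180, -25, -1.18).
Determinant of the coordinate differences = (-15)·(-25) − 180·40 = -6825.
∂h/∂x = [(-0.29)·(-25) − (-1.18)·40] / -6825 = -0.007978
∂h/∂y = [(-15)·(-1.18) − 180·(-0.29)] / -6825 = -0.01024
|∇h| = √(-0.007978² + -0.01024²) = 0.01298
Seepage velocity v = K·i/n = 0.42 × 0.01298 / 0.31 = 0.01759 m/day = 6.425 m/yr.

6.4 m/yr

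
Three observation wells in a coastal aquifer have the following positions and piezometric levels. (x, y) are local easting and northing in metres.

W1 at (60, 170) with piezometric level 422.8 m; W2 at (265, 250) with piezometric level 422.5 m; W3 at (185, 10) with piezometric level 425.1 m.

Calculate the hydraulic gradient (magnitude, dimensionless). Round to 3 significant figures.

0.0123

Taking W1 as reference: W2−W1 = (205, 80, -0.3); W3−W1 = (125, -160, +2.3).
Determinant of the coordinate differences = 205·(-160) − 125·80 = -42800.
∂h/∂x = [(-0.3)·(-160) − (+2.3)·80] / -42800 = +0.003178
∂h/∂y = [205·(+2.3) − 125·(-0.3)] / -42800 = -0.01189
|∇h| = √(0.003178² + -0.01189²) = 0.01231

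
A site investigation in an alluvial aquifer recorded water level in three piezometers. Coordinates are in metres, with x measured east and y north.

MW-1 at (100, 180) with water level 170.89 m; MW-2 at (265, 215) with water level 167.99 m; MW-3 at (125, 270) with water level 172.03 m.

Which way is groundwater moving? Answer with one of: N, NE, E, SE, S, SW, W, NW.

SE

With h = a·x + b·y + c and MW-1 as origin, the differences give:
  165·a + 35·b = -2.90
  25·a + 90·b = +1.14
Eliminate b (×90 and ×35, subtract): 13975·a = -300.900 → a = ∂h/∂x = -0.02153
Back-substitute: b = ∂h/∂y = +0.01865.
Flow = −∇h = (+0.02153 east, -0.01865 north), which points southeast.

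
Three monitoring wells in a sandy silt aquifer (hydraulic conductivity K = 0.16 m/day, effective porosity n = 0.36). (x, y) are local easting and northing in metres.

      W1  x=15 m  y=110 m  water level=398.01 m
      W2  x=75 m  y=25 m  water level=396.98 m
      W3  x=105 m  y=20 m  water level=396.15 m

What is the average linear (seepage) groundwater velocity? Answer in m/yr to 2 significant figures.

Differences from W1: to W2 (Δx, Δy, Δh) = (60, -85, -1.03); to W3 = (90, -90, -1.86).
Solve a·Δx + b·Δy = Δh: det = 60·(-90) − 90·(-85) = 2250.
∂h/∂x = [(-1.03)·(-90) − (-1.86)·(-85)] / 2250 = -0.02907
∂h/∂y = [60·(-1.86) − 90·(-1.03)] / 2250 = -0.008400
|∇h| = √(-0.02907² + -0.008400²) = 0.03026
Seepage velocity v = K·i/n = 0.16 × 0.03026 / 0.36 = 0.01345 m/day = 4.913 m/yr.

4.9 m/yr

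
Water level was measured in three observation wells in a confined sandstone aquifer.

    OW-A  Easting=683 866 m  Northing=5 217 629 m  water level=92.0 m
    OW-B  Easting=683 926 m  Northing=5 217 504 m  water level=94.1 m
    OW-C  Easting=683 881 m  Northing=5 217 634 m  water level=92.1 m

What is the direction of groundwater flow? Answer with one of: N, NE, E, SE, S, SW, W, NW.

With h = a·x + b·y + c and OW-A as origin, the differences give:
  60·a + (-125)·b = +2.1
  15·a + 5·b = +0.1
Eliminate b (×5 and ×(-125), subtract): 2175·a = 23.00 → a = ∂h/∂x = +0.01057
Back-substitute: b = ∂h/∂y = -0.01172.
Flow = −∇h = (-0.01057 east, +0.01172 north), which points northwest.

NW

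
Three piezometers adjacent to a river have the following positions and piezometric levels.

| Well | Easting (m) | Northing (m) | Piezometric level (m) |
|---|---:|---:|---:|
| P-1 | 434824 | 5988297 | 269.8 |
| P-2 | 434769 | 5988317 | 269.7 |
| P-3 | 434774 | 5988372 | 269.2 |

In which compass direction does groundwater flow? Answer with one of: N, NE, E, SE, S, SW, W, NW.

Taking P-1 as reference: P-2−P-1 = (-55, 20, -0.1); P-3−P-1 = (-50, 75, -0.6).
Determinant of the coordinate differences = (-55)·75 − (-50)·20 = -3125.
∂h/∂x = [(-0.1)·75 − (-0.6)·20] / -3125 = -0.001440
∂h/∂y = [(-55)·(-0.6) − (-50)·(-0.1)] / -3125 = -0.008960
Flow = −∇h = (+0.001440 east, +0.008960 north), which points north.

N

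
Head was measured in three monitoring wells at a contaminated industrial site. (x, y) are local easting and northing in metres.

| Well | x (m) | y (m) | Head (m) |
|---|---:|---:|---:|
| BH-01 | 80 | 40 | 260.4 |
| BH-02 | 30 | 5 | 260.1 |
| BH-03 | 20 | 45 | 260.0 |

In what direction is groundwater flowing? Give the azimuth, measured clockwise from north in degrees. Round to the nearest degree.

277°

Taking BH-01 as reference: BH-02−BH-01 = (-50, -35, -0.3); BH-03−BH-01 = (-60, 5, -0.4).
Determinant of the coordinate differences = (-50)·5 − (-60)·(-35) = -2350.
∂h/∂x = [(-0.3)·5 − (-0.4)·(-35)] / -2350 = +0.006596
∂h/∂y = [(-50)·(-0.4) − (-60)·(-0.3)] / -2350 = -0.0008511
Flow direction (−∇h) has components (-0.006596 E, +0.0008511 N).
Azimuth = atan2(E, N) = atan2(-0.006596, +0.0008511) = 277.4° ≈ 277°.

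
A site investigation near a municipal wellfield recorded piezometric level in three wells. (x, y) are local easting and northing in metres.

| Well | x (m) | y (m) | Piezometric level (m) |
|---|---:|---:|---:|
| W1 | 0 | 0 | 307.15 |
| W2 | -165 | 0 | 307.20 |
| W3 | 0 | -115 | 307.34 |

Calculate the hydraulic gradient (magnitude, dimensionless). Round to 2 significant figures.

0.0017

∂h/∂x = (307.20 − 307.15) / (-165 − 0) = -0.0003030
∂h/∂y = (307.34 − 307.15) / (-115 − 0) = -0.001652
|∇h| = √(-0.0003030² + -0.001652²) = 0.00168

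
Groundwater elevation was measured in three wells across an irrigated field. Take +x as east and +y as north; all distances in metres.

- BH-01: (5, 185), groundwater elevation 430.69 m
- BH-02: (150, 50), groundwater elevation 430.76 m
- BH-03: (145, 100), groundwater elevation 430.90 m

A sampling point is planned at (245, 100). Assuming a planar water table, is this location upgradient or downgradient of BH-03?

upgradient

With h = a·x + b·y + c and BH-01 as origin, the differences give:
  145·a + (-135)·b = +0.07
  140·a + (-85)·b = +0.21
Eliminate b (×(-85) and ×(-135), subtract): 6575·a = 22.400 → a = ∂h/∂x = +0.003407
Back-substitute: b = ∂h/∂y = +0.003141.
Head at (245, 100) = 430.69 + (+0.003407)·(240) + (+0.003141)·(-85) = 431.24 m.
That is higher than the 430.90 m at BH-03, so the point is upgradient.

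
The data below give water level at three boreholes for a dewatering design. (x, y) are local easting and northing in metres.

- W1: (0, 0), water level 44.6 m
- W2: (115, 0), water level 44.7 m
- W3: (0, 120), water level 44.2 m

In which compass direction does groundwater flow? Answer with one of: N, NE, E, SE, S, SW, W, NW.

∂h/∂x = (44.7 − 44.6) / (115 − 0) = +0.0008696
∂h/∂y = (44.2 − 44.6) / (120 − 0) = -0.003333
Flow = −∇h = (-0.0008696 east, +0.003333 north), which points north.

N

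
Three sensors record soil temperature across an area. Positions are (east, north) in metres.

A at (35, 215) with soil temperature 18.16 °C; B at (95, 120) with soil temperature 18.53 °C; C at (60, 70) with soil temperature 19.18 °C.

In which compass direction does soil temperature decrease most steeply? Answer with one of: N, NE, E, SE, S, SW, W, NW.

With T = a·x + b·y + c and A as origin, the differences give:
  60·a + (-95)·b = +0.37
  25·a + (-145)·b = +1.02
Eliminate b (×(-145) and ×(-95), subtract): -6325·a = 43.250 → a = ∂T/∂x = -0.006838
Back-substitute: b = ∂T/∂y = -0.008213.
Steepest decrease is along −∇f = (+0.006838 E, +0.008213 N) → northeast.

NE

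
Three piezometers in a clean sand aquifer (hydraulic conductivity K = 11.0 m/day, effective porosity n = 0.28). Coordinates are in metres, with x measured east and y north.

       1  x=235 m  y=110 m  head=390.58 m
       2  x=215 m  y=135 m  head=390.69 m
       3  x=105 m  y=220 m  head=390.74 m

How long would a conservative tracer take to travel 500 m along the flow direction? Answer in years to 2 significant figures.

With h = a·x + b·y + c and 1 as origin, the differences give:
  (-20)·a + 25·b = +0.11
  (-130)·a + 110·b = +0.16
Eliminate b (×110 and ×25, subtract): 1050·a = 8.100 → a = ∂h/∂x = +0.007714
Back-substitute: b = ∂h/∂y = +0.01057.
|∇h| = √(0.007714² + 0.01057²) = 0.01309
Seepage velocity v = K·i/n = 11.0 × 0.01309 / 0.28 = 0.5142 m/day.
t = 500 / 0.5142 = 972.4 days = 2.66 years.

2.7 years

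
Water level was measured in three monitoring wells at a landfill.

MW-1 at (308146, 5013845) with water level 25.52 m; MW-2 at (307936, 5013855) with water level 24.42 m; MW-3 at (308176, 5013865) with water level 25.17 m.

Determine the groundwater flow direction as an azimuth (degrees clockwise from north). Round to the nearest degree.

Differences from MW-1: to MW-2 (Δx, Δy, Δh) = (-210, 10, -1.10); to MW-3 = (30, 20, -0.35).
Determinant of the coordinate differences = (-210)·20 − 30·10 = -4500.
∂h/∂x = [(-1.10)·20 − (-0.35)·10] / -4500 = +0.004111
∂h/∂y = [(-210)·(-0.35) − 30·(-1.10)] / -4500 = -0.02367
Flow direction (−∇h) has components (-0.004111 E, +0.02367 N).
Azimuth = atan2(E, N) = atan2(-0.004111, +0.02367) = 350.1° ≈ 350°.

350°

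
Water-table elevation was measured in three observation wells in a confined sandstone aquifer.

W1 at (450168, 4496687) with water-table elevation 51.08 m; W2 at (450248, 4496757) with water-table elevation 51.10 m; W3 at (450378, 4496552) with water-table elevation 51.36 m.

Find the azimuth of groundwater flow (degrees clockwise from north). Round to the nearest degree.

309°

Taking W1 as reference: W2−W1 = (80, 70, +0.02); W3−W1 = (210, -135, +0.28).
Solve a·Δx + b·Δy = Δh: det = 80·(-135) − 210·70 = -25500.
∂h/∂x = [(+0.02)·(-135) − (+0.28)·70] / -25500 = +0.0008745
∂h/∂y = [80·(+0.28) − 210·(+0.02)] / -25500 = -0.0007137
Flow direction (−∇h) has components (-0.0008745 E, +0.0007137 N).
Azimuth = atan2(E, N) = atan2(-0.0008745, +0.0007137) = 309.2° ≈ 309°.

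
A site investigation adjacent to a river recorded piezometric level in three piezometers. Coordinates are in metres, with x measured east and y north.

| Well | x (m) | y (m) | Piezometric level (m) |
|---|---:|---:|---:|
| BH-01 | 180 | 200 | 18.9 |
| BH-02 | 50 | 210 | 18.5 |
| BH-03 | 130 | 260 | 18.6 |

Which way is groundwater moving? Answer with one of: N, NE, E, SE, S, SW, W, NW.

Taking BH-01 as reference: BH-02−BH-01 = (-130, 10, -0.4); BH-03−BH-01 = (-50, 60, -0.3).
Determinant of the coordinate differences = (-130)·60 − (-50)·10 = -7300.
∂h/∂x = [(-0.4)·60 − (-0.3)·10] / -7300 = +0.002877
∂h/∂y = [(-130)·(-0.3) − (-50)·(-0.4)] / -7300 = -0.002603
Flow = −∇h = (-0.002877 east, +0.002603 north), which points northwest.

NW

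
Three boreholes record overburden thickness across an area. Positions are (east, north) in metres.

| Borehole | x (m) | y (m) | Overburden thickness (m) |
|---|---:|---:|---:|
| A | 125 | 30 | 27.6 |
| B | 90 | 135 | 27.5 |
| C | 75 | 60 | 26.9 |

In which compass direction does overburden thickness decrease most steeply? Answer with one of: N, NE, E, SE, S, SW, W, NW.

Taking A as reference: B−A = (-35, 105, -0.1); C−A = (-50, 30, -0.7).
Determinant of the coordinate differences = (-35)·30 − (-50)·105 = 4200.
∂d/∂x = [(-0.1)·30 − (-0.7)·105] / 4200 = +0.01679
∂d/∂y = [(-35)·(-0.7) − (-50)·(-0.1)] / 4200 = +0.004643
Steepest decrease is along −∇f = (-0.01679 E, -0.004643 N) → west.

W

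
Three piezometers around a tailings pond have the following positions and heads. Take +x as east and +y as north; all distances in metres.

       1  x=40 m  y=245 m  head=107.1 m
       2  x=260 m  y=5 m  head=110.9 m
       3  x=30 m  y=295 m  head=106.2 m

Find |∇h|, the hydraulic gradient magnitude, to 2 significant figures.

With h = a·x + b·y + c and 1 as origin, the differences give:
  220·a + (-240)·b = +3.8
  (-10)·a + 50·b = -0.9
Eliminate b (×50 and ×(-240), subtract): 8600·a = -26.00 → a = ∂h/∂x = -0.003023
Back-substitute: b = ∂h/∂y = -0.01860.
|∇h| = √(-0.003023² + -0.01860²) = 0.01884

0.019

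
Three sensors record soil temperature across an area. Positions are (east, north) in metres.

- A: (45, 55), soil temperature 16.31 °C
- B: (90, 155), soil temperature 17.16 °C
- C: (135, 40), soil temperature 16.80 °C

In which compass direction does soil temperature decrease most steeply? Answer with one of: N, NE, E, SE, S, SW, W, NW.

SW

Taking A as reference: B−A = (45, 100, +0.85); C−A = (90, -15, +0.49).
Determinant of the coordinate differences = 45·(-15) − 90·100 = -9675.
∂T/∂x = [(+0.85)·(-15) − (+0.49)·100] / -9675 = +0.006382
∂T/∂y = [45·(+0.49) − 90·(+0.85)] / -9675 = +0.005628
Steepest decrease is along −∇f = (-0.006382 E, -0.005628 N) → southwest.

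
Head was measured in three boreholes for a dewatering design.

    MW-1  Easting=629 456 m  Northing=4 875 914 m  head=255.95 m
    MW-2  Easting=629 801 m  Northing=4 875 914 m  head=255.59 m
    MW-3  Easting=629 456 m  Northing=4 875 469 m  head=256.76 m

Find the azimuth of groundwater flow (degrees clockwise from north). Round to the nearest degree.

∂h/∂x = (255.59 − 255.95) / (629801 − 629456) = -0.001043
∂h/∂y = (256.76 − 255.95) / (4875469 − 4875914) = -0.001820
Flow direction (−∇h) has components (+0.001043 E, +0.001820 N).
Azimuth = atan2(E, N) = atan2(+0.001043, +0.001820) = 29.8° ≈ 030°.

030°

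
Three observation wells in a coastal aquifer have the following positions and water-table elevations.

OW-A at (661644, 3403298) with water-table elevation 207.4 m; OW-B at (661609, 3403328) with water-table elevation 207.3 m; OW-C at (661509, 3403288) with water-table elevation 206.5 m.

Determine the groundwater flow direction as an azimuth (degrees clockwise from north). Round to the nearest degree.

Three-point gradient (reference OW-A): Δ to OW-B = (-35, 30, -0.1), Δ to OW-C = (-135, -10, -0.9).
∂h/∂x = +0.006364, ∂h/∂y = +0.004091 (det = 4400).
Flow direction (−∇h) has components (-0.006364 E, -0.004091 N).
Azimuth = atan2(E, N) = atan2(-0.006364, -0.004091) = 237.3° ≈ 237°.

237°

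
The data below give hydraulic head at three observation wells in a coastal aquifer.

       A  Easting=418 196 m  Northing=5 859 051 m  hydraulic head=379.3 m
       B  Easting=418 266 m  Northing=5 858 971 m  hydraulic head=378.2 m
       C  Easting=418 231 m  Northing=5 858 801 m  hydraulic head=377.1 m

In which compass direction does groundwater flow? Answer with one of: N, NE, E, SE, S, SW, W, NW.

SE

With h = a·x + b·y + c and A as origin, the differences give:
  70·a + (-80)·b = -1.1
  35·a + (-250)·b = -2.2
Eliminate b (×(-250) and ×(-80), subtract): -14700·a = 99.00 → a = ∂h/∂x = -0.006735
Back-substitute: b = ∂h/∂y = +0.007857.
Flow = −∇h = (+0.006735 east, -0.007857 north), which points southeast.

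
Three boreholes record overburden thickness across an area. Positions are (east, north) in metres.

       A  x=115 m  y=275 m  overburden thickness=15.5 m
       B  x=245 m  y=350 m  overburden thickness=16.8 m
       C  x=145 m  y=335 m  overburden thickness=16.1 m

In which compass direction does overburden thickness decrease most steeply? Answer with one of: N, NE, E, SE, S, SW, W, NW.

With d = a·x + b·y + c and A as origin, the differences give:
  130·a + 75·b = +1.3
  30·a + 60·b = +0.6
Eliminate b (×60 and ×75, subtract): 5550·a = 33.00 → a = ∂d/∂x = +0.005946
Back-substitute: b = ∂d/∂y = +0.007027.
Steepest decrease is along −∇f = (-0.005946 E, -0.007027 N) → southwest.

SW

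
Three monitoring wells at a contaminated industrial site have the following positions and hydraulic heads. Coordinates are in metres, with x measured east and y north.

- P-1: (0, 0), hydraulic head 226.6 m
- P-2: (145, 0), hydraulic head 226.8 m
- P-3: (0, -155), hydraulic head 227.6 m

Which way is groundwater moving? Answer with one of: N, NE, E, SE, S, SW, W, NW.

N

∂h/∂x = (226.8 − 226.6) / (145 − 0) = +0.001379
∂h/∂y = (227.6 − 226.6) / (-155 − 0) = -0.006452
Flow = −∇h = (-0.001379 east, +0.006452 north), which points north.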